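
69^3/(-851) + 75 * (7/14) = -25791/74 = -348.53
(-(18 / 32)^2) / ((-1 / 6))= 243 / 128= 1.90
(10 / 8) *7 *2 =17.50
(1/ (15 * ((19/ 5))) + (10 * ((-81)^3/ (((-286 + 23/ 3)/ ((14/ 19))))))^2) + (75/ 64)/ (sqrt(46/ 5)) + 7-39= 197937678.28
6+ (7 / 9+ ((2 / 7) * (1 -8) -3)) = 16 / 9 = 1.78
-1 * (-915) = 915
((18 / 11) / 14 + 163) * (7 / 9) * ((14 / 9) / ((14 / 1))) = 12560 / 891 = 14.10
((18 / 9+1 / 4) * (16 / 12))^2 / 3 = 3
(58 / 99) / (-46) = -29 / 2277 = -0.01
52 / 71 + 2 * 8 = 16.73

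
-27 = -27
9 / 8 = 1.12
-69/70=-0.99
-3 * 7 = -21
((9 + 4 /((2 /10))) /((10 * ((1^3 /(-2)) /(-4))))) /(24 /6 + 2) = 58 /15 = 3.87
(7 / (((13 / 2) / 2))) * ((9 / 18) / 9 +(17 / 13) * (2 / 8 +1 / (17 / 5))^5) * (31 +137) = 57820558061 / 1355044704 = 42.67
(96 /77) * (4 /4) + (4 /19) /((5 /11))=12508 /7315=1.71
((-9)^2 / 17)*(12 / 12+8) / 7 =729 / 119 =6.13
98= 98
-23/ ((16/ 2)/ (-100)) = 575/ 2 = 287.50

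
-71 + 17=-54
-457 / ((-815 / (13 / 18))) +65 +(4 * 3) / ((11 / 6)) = 11610641 / 161370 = 71.95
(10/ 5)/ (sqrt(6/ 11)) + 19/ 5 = sqrt(66)/ 3 + 19/ 5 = 6.51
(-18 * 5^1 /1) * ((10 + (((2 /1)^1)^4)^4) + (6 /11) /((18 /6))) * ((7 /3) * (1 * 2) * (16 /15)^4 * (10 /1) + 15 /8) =-367439490.05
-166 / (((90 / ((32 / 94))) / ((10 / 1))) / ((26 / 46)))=-34528 / 9729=-3.55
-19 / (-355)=19 / 355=0.05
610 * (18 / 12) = 915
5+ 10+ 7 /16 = 247 /16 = 15.44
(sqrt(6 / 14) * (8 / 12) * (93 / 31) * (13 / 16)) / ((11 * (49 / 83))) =1079 * sqrt(21) / 30184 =0.16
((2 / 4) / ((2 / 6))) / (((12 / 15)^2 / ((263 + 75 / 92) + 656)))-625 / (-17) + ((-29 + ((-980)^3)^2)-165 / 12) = 44334639477481579594773 / 50048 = 885842380864002149.83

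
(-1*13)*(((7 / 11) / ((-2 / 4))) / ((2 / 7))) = 637 / 11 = 57.91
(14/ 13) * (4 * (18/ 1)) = 1008/ 13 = 77.54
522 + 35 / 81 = 42317 / 81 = 522.43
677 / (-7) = -677 / 7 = -96.71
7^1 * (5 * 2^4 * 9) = 5040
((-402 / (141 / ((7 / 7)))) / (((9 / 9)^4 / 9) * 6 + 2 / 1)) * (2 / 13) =-201 / 1222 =-0.16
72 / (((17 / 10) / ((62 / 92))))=11160 / 391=28.54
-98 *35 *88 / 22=-13720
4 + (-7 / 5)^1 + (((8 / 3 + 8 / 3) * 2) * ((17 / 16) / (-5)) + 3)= 10 / 3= 3.33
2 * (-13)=-26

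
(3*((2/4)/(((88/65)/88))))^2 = 38025/4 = 9506.25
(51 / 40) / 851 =0.00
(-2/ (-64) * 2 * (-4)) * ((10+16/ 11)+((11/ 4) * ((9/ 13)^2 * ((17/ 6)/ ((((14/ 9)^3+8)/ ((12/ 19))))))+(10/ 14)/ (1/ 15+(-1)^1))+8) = -560750463649/ 118741855232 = -4.72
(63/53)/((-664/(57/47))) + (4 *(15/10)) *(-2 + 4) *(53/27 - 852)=-151846051615/14886216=-10200.45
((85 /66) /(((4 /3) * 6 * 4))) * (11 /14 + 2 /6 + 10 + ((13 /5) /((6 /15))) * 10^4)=232089695 /88704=2616.45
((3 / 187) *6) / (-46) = -9 / 4301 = -0.00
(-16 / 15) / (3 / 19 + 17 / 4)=-1216 / 5025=-0.24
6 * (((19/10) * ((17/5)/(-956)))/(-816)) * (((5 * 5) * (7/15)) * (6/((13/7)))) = 931/497120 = 0.00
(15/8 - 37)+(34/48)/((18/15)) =-4973/144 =-34.53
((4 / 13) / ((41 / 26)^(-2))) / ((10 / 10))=1681 / 2197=0.77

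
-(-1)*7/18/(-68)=-7/1224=-0.01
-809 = -809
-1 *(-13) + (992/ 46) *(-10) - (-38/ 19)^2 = -4753/ 23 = -206.65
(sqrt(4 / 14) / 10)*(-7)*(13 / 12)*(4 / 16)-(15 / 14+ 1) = -29 / 14-13*sqrt(14) / 480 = -2.17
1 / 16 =0.06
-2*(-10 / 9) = 20 / 9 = 2.22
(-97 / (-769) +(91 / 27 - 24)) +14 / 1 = -135032 / 20763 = -6.50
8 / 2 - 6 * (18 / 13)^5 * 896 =-10156832396 / 371293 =-27355.30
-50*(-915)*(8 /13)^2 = 2928000 /169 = 17325.44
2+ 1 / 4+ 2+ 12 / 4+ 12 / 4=41 / 4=10.25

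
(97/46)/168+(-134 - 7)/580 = -258347/1120560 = -0.23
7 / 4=1.75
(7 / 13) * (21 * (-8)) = -90.46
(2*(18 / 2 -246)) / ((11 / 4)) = -172.36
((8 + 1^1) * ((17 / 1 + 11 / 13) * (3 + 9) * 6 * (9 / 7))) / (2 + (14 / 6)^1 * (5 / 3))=12177216 / 4823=2524.82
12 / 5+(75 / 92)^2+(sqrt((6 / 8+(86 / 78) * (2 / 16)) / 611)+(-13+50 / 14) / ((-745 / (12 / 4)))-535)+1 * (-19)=-24316481369 / 44139760+sqrt(78114) / 7332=-550.86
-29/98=-0.30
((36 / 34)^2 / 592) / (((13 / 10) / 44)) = 8910 / 139009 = 0.06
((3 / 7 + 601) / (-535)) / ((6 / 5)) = -2105 / 2247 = -0.94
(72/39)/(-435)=-8/1885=-0.00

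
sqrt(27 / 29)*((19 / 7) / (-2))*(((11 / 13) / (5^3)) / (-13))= 627*sqrt(87) / 8576750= 0.00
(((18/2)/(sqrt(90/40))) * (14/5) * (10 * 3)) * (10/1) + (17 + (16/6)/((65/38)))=986419/195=5058.56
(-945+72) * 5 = -4365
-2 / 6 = -1 / 3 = -0.33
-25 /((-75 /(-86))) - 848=-2630 /3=-876.67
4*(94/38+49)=205.89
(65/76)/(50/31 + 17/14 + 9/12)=2821/11799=0.24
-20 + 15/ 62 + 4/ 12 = -19.42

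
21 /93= 7 /31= 0.23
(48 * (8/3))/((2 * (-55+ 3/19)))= -1.17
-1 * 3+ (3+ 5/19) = 5/19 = 0.26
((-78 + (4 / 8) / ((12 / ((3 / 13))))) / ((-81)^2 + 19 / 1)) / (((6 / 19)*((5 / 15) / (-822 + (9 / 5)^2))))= 3154457121 / 34216000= 92.19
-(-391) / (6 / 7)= 2737 / 6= 456.17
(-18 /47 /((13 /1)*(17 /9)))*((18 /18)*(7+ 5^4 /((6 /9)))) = -153009 /10387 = -14.73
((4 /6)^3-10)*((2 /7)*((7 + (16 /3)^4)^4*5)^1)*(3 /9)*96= -1600795847156197589383040 /8135830269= -196758756540892.83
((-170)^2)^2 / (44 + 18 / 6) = 835210000 / 47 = 17770425.53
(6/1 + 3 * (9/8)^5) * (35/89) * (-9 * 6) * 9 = -3178786275/1458176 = -2179.97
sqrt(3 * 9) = 3 * sqrt(3) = 5.20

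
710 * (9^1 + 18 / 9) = 7810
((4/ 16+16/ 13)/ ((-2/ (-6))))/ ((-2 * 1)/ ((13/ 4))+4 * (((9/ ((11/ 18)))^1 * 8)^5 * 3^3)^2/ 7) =41940815579817/ 2026939931913953084174534083137061408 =0.00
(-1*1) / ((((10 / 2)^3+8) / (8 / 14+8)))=-60 / 931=-0.06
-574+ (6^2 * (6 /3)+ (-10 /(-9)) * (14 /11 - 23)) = -52088 /99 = -526.14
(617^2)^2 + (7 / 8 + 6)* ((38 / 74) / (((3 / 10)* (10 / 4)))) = 32173153469107 / 222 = 144924114725.71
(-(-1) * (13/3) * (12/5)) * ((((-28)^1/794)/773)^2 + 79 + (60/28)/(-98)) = 26532265216856230/32302350219223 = 821.37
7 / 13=0.54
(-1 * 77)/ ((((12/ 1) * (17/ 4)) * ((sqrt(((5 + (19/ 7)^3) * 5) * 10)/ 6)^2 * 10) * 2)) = -26411/ 12146500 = -0.00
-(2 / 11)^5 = -32 / 161051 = -0.00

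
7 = 7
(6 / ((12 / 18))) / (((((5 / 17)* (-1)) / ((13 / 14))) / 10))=-1989 / 7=-284.14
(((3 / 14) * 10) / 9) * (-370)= -1850 / 21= -88.10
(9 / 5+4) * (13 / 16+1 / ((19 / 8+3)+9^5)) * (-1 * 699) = -124500083193 / 37794800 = -3294.11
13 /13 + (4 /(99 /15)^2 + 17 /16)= 37537 /17424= 2.15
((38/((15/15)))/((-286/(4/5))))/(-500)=19/89375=0.00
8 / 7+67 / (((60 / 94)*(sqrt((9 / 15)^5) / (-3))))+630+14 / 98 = 4419 / 7 - 15745*sqrt(15) / 54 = -497.98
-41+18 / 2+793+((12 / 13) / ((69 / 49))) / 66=7508885 / 9867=761.01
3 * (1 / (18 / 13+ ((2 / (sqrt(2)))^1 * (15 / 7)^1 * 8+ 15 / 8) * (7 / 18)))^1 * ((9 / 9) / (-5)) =2469168 / 164357195 - 1557504 * sqrt(2) / 32871439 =-0.05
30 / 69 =10 / 23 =0.43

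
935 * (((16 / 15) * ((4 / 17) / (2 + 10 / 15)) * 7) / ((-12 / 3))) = -154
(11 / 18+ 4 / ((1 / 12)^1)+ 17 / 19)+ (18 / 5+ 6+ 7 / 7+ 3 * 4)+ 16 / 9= 126341 / 1710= 73.88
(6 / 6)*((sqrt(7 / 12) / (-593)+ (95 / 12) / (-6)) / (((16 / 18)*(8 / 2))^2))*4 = -855 / 2048- 27*sqrt(21) / 303616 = -0.42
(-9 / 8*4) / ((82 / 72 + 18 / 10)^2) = -145800 / 279841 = -0.52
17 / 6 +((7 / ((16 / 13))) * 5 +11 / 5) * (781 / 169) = 5857613 / 40560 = 144.42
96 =96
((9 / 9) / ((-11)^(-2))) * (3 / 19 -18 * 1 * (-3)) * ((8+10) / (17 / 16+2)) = 731808 / 19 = 38516.21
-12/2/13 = -6/13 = -0.46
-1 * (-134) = 134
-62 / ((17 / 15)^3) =-209250 / 4913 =-42.59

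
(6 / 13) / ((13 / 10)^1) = 60 / 169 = 0.36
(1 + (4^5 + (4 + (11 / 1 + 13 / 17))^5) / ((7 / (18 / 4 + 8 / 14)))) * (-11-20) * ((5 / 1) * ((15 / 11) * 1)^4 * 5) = -275377290209709890625 / 145516884359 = -1892407822.11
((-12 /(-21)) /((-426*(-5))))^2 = 4 /55577025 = 0.00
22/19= 1.16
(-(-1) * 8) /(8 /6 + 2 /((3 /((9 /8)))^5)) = 393216 /66265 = 5.93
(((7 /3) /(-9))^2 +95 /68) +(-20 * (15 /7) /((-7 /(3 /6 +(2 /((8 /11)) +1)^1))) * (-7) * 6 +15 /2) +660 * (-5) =-1521228361 /347004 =-4383.89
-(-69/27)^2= -529/81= -6.53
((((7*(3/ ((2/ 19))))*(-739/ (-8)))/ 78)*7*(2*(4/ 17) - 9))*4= -99761305/ 1768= -56426.08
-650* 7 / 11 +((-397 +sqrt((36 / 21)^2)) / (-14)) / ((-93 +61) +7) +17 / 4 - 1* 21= -23258699 / 53900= -431.52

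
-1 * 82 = -82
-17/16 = -1.06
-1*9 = -9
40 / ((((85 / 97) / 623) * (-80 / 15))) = -181293 / 34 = -5332.15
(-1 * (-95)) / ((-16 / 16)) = -95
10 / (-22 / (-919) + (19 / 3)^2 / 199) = 16459290 / 371161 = 44.35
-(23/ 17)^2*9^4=-3470769/ 289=-12009.58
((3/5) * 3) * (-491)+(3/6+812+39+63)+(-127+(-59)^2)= 33847/10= 3384.70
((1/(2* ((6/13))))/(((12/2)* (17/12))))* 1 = 13/102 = 0.13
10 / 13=0.77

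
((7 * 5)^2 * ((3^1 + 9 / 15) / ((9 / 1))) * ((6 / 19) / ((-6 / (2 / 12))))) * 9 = -735 / 19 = -38.68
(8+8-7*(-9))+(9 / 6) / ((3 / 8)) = 83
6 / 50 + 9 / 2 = 231 / 50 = 4.62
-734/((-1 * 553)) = 734/553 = 1.33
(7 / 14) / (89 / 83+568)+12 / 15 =378279 / 472330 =0.80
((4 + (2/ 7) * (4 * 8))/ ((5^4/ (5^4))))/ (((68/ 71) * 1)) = 1633/ 119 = 13.72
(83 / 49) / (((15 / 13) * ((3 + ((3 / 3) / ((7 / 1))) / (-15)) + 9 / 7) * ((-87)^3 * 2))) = -1079 / 4139349858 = -0.00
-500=-500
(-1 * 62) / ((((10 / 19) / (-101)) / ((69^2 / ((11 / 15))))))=849681387 / 11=77243762.45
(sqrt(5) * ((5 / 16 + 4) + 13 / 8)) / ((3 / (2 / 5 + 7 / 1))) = 703 * sqrt(5) / 48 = 32.75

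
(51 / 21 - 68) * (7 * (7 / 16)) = -3213 / 16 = -200.81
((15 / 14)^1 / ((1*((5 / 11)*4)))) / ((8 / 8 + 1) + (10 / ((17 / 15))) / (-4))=-561 / 196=-2.86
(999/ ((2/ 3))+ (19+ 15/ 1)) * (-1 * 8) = -12260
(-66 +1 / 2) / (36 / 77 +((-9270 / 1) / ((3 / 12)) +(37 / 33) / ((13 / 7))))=393393 / 222696046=0.00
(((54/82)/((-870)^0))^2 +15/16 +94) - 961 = -23281953/26896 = -865.63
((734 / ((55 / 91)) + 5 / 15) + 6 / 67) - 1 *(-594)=1808.86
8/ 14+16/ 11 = 156/ 77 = 2.03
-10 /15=-2 /3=-0.67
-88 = -88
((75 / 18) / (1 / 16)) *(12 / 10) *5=400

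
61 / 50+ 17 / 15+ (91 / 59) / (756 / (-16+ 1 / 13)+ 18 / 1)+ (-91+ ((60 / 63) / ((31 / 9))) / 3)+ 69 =-709148893 / 36168475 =-19.61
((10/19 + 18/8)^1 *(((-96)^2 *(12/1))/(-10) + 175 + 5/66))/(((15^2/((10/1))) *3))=-757861571/1692900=-447.67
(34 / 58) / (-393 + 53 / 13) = -221 / 146624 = -0.00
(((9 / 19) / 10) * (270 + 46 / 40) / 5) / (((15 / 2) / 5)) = 1.71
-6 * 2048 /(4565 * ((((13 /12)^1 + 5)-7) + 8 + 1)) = -0.33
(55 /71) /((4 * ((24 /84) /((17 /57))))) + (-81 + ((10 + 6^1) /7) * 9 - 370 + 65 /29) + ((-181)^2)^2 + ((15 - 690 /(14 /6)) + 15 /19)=7053964055459971 /6572328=1073282413.09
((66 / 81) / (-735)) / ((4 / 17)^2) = -3179 / 158760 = -0.02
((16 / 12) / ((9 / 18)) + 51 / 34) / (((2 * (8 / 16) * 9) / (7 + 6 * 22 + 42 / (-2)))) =1475 / 27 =54.63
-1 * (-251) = 251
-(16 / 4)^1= -4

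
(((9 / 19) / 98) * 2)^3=729 / 806954491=0.00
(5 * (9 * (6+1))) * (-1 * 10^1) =-3150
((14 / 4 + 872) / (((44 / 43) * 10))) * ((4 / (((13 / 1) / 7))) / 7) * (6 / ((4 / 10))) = 225879 / 572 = 394.89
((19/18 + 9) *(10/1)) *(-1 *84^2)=-709520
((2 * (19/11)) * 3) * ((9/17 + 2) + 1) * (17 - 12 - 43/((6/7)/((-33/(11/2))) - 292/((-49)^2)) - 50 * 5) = -71590176/23749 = -3014.45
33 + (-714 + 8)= -673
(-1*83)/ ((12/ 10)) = -415/ 6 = -69.17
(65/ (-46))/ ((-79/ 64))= 2080/ 1817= 1.14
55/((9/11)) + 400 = 4205/9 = 467.22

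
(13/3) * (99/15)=143/5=28.60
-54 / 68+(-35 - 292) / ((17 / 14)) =-9183 / 34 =-270.09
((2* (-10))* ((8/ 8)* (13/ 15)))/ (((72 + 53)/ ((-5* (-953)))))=-49556/ 75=-660.75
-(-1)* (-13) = -13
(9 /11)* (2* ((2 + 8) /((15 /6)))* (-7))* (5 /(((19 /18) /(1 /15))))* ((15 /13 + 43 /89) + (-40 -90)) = 449112384 /241813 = 1857.27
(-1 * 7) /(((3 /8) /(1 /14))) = -4 /3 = -1.33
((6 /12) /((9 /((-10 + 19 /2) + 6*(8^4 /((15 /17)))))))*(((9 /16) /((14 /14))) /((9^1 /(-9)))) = -278523 /320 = -870.38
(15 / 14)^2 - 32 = -30.85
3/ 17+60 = 1023/ 17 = 60.18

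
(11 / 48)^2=121 / 2304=0.05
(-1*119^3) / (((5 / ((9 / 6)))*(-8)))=5055477 / 80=63193.46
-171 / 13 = -13.15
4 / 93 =0.04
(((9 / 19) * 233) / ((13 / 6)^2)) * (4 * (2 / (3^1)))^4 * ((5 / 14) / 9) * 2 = 94.36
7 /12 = 0.58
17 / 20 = 0.85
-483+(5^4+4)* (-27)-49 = -17515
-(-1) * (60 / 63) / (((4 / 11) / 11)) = 605 / 21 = 28.81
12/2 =6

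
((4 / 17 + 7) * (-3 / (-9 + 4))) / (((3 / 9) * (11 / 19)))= 21033 / 935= 22.50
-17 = -17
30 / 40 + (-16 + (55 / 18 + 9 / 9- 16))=-979 / 36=-27.19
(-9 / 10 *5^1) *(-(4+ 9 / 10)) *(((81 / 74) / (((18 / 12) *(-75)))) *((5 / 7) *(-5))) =567 / 740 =0.77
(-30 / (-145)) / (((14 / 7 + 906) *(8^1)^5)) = 3 / 431423488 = 0.00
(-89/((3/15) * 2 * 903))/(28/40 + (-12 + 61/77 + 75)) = -24475/6406011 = -0.00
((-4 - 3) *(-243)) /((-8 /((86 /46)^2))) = -3145149 /4232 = -743.18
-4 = -4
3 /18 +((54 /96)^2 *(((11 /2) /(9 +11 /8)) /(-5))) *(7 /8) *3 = 50107 /637440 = 0.08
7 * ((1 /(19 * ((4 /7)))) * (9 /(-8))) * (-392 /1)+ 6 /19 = 21633 /76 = 284.64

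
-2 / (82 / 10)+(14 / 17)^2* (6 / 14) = 0.05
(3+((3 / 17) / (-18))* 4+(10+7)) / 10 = 509 / 255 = 2.00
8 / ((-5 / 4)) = -32 / 5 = -6.40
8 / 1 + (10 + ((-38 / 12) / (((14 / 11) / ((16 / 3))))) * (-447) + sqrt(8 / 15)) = 2 * sqrt(30) / 15 + 124942 / 21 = 5950.35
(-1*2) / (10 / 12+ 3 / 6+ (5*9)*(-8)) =3 / 538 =0.01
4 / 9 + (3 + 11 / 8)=347 / 72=4.82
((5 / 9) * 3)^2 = 25 / 9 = 2.78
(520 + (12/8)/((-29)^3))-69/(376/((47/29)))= 101400199/195112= 519.70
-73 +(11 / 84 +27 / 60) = -7604 / 105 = -72.42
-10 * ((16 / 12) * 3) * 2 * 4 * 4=-1280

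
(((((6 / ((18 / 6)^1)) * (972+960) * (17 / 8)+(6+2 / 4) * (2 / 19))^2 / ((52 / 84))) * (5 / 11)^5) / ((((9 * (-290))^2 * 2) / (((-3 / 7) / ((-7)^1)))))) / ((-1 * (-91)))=760714515125 / 7288227377188758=0.00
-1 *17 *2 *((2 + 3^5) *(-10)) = 83300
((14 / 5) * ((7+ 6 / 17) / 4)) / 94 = 175 / 3196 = 0.05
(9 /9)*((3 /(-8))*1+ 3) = 21 /8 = 2.62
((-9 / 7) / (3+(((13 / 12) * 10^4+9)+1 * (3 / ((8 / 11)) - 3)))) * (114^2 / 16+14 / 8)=-15984 / 165655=-0.10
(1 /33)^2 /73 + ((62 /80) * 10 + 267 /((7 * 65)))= 1206209801 /144684540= 8.34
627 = 627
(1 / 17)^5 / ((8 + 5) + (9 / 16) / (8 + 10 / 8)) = 148 / 2744583581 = 0.00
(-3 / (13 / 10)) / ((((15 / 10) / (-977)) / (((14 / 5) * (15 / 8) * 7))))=718095 / 13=55238.08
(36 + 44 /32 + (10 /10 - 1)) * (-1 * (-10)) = 1495 /4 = 373.75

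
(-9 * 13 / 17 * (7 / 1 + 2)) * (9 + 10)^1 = -20007 / 17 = -1176.88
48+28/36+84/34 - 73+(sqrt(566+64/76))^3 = -3328/153+10770 * sqrt(204630)/361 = 13473.88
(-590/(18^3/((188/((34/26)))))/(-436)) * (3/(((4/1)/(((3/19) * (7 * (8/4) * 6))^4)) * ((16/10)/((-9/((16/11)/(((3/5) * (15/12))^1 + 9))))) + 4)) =0.03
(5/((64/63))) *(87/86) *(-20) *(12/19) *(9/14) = -528525/13072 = -40.43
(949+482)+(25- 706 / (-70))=51313 / 35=1466.09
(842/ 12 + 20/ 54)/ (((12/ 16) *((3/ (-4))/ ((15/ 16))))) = -19045/ 162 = -117.56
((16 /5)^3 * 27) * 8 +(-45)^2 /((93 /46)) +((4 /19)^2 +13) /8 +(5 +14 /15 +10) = 271842755749 /33573000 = 8097.06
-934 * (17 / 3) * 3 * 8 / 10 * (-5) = 63512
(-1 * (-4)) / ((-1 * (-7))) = 4 / 7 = 0.57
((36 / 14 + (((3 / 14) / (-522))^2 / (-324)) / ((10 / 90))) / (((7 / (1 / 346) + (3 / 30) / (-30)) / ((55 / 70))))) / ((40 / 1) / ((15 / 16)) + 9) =30213025865 / 1871281367264736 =0.00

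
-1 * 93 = -93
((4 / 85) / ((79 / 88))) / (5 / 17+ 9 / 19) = 0.07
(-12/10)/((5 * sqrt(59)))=-6 * sqrt(59)/1475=-0.03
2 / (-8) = -1 / 4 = -0.25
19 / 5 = 3.80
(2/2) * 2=2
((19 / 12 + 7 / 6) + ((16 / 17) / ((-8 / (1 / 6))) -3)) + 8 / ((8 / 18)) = 3617 / 204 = 17.73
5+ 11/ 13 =76/ 13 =5.85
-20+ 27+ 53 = 60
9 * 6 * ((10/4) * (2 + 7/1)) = 1215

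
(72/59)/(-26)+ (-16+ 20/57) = -686216/43719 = -15.70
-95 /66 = -1.44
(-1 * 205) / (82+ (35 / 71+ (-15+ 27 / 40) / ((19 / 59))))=-5.39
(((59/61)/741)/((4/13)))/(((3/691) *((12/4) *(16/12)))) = 40769/166896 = 0.24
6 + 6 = 12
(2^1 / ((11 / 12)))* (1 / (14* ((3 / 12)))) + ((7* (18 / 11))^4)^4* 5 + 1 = 141252702686830643116043834182104535 / 321648109045005127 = 439152908767968260.26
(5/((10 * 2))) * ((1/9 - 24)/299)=-215/10764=-0.02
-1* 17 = -17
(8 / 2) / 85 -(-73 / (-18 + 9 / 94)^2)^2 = -192542325068 / 40114969675605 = -0.00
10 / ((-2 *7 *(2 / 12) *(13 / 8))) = -240 / 91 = -2.64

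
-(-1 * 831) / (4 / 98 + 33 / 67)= 2728173 / 1751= 1558.07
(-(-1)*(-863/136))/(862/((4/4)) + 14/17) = -863/117344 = -0.01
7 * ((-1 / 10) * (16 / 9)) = -56 / 45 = -1.24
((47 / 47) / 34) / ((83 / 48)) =24 / 1411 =0.02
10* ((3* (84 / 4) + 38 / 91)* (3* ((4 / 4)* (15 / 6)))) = 4756.32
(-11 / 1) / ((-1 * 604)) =11 / 604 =0.02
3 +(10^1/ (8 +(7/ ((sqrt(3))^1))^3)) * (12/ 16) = 15435 * sqrt(3)/ 231842 +346143/ 115921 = 3.10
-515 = -515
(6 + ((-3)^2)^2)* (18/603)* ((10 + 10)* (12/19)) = 41760/1273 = 32.80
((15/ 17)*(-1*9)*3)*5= -2025/ 17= -119.12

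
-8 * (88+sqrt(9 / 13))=-704- 24 * sqrt(13) / 13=-710.66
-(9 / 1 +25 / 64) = -601 / 64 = -9.39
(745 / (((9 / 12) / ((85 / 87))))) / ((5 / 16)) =810560 / 261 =3105.59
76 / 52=19 / 13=1.46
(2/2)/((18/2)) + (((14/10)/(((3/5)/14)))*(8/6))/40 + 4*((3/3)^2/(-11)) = 46/55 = 0.84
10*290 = 2900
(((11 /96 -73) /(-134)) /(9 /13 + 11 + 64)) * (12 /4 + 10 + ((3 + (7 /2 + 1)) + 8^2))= 15372409 /25316352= 0.61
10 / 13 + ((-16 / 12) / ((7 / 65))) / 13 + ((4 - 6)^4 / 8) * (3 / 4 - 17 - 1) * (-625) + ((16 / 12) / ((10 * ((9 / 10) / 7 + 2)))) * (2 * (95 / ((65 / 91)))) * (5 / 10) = 584952831 / 27118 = 21570.65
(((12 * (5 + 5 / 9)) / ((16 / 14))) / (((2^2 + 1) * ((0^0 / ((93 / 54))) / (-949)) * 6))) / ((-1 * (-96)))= -1029665 / 31104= -33.10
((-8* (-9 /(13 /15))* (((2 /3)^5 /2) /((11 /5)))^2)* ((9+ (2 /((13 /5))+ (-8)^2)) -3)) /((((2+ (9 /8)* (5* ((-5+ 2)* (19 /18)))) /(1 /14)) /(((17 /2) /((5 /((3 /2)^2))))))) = -34816000 /382621239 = -0.09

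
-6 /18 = -1 /3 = -0.33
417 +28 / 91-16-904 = -6535 / 13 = -502.69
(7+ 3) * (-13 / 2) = -65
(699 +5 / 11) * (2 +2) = 30776 / 11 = 2797.82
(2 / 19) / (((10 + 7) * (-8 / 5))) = -5 / 1292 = -0.00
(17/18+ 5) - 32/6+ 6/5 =163/90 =1.81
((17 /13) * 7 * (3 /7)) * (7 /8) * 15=51.49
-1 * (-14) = 14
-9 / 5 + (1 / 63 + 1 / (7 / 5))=-337 / 315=-1.07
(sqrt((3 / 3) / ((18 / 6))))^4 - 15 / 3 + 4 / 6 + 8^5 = 294874 / 9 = 32763.78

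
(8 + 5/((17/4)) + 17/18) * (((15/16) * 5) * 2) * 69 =6546.97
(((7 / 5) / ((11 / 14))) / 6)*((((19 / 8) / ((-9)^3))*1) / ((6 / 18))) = -931 / 320760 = -0.00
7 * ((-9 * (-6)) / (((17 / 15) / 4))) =22680 / 17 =1334.12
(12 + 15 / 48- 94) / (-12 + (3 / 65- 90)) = 84955 / 106032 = 0.80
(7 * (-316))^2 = 4892944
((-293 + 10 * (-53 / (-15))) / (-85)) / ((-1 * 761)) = -773 / 194055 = -0.00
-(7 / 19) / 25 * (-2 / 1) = 0.03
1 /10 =0.10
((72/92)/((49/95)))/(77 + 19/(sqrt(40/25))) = 50160/2448649 - 21660 * sqrt(10)/17140543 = 0.02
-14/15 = -0.93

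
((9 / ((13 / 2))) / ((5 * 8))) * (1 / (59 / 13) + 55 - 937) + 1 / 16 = -373813 / 12272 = -30.46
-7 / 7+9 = 8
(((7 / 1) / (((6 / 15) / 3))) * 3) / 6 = 105 / 4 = 26.25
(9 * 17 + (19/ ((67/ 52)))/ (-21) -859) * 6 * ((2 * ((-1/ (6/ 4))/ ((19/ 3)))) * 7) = 7954640/ 1273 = 6248.74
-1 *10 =-10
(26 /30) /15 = 13 /225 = 0.06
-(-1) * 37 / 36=37 / 36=1.03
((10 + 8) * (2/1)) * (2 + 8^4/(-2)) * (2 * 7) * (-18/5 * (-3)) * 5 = -55683936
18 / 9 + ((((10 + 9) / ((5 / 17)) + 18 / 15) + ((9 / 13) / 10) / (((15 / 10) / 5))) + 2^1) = 4552 / 65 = 70.03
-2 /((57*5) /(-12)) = 8 /95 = 0.08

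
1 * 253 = 253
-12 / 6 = -2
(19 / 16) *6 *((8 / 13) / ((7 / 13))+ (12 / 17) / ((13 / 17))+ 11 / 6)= 40451 / 1456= 27.78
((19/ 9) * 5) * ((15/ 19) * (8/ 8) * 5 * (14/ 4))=875/ 6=145.83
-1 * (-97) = 97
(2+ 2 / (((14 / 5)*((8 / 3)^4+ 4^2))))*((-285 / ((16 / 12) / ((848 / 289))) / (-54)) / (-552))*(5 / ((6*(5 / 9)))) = -382121255 / 6021224832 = -0.06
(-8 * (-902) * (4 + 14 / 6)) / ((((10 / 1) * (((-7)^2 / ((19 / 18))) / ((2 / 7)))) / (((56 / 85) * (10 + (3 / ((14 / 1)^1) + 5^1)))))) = 369906592 / 1311975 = 281.95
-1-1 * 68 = -69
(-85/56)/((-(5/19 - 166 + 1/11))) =-3553/387744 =-0.01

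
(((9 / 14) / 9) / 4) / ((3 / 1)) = 1 / 168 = 0.01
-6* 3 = -18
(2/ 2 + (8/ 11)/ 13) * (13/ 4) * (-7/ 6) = -1057/ 264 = -4.00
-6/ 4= -3/ 2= -1.50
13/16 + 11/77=107/112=0.96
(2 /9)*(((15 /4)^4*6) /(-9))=-1875 /64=-29.30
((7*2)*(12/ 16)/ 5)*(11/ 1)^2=2541/ 10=254.10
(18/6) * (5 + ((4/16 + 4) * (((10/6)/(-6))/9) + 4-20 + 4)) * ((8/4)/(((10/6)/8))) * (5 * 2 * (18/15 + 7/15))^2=-4621000/81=-57049.38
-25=-25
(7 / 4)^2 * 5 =245 / 16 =15.31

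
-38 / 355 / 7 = -38 / 2485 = -0.02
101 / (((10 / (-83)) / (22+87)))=-913747 / 10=-91374.70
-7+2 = -5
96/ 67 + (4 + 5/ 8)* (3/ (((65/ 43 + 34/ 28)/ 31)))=23341597/ 146596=159.22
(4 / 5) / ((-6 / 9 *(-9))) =2 / 15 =0.13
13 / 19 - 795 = -15092 / 19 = -794.32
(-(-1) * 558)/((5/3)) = 1674/5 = 334.80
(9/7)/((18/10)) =5/7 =0.71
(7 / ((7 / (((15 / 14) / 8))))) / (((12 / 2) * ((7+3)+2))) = 0.00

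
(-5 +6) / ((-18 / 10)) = -5 / 9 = -0.56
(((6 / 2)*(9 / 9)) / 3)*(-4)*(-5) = 20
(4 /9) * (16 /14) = 32 /63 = 0.51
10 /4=5 /2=2.50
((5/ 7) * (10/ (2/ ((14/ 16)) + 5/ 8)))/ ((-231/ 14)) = -800/ 5379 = -0.15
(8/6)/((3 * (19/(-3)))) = -4/57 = -0.07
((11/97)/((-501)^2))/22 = 0.00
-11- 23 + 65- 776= -745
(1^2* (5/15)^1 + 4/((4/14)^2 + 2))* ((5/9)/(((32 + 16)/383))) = 220225/22032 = 10.00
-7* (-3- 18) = 147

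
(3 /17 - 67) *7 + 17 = -7663 /17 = -450.76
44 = 44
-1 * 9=-9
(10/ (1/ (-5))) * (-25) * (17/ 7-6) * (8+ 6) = -62500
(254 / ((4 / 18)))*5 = 5715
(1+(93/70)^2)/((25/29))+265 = 32855421/122500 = 268.21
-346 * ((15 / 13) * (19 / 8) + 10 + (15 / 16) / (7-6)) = -492185 / 104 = -4732.55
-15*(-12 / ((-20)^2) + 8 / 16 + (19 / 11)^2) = -125361 / 2420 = -51.80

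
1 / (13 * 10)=1 / 130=0.01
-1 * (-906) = 906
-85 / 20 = -17 / 4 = -4.25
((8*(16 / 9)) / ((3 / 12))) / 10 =256 / 45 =5.69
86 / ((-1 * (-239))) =86 / 239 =0.36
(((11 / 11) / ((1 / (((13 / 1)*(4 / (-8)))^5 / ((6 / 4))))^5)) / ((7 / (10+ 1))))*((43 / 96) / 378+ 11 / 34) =-15548552493408510185015423837636245 / 1100312840503296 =-14131028850209927468.28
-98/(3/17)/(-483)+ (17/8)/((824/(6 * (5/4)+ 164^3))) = 11376.48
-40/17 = -2.35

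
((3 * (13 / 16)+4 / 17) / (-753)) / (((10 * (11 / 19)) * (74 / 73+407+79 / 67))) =-67559383 / 45090205533120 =-0.00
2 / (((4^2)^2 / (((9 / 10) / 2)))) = 0.00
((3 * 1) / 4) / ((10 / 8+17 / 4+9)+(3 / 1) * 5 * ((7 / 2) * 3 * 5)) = 3 / 3208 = 0.00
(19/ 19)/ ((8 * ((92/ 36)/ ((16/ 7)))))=18/ 161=0.11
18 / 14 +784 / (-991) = 3431 / 6937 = 0.49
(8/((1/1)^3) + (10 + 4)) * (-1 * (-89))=1958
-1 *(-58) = 58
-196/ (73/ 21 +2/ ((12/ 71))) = -8232/ 643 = -12.80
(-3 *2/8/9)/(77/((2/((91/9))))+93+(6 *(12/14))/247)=-5187/30020194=-0.00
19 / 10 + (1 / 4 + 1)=63 / 20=3.15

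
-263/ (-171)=263/ 171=1.54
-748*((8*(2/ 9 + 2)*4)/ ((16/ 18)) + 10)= -67320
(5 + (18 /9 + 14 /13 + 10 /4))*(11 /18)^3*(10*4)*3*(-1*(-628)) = 574659250 /3159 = 181911.76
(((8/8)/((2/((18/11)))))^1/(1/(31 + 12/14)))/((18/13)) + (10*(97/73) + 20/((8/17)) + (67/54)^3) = 76.52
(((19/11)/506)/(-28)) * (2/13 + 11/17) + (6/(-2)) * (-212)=636.00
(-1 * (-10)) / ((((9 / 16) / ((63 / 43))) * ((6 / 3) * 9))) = 560 / 387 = 1.45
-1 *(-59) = 59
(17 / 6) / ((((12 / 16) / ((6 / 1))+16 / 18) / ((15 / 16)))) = 765 / 292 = 2.62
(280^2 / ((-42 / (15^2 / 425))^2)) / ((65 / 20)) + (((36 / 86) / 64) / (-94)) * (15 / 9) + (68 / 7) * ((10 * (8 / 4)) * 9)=5961009274635 / 3401617856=1752.40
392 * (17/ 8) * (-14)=-11662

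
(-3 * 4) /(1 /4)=-48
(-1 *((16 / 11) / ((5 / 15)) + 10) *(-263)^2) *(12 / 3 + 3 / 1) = -76500914 / 11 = -6954628.55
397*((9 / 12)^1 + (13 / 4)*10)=52801 / 4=13200.25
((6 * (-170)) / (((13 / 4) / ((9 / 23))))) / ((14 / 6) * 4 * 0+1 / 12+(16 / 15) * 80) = -88128 / 61295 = -1.44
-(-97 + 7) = 90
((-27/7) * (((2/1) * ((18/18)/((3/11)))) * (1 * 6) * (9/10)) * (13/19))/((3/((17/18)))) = -21879/665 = -32.90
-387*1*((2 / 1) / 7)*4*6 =-18576 / 7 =-2653.71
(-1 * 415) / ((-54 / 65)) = 499.54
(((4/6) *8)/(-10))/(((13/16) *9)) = -0.07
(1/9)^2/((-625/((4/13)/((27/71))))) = -284/17769375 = -0.00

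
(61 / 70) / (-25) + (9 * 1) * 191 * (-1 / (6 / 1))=-250718 / 875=-286.53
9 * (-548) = -4932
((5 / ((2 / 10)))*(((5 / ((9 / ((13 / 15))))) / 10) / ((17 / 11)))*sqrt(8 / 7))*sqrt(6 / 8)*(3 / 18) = 715*sqrt(42) / 38556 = 0.12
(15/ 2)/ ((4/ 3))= 45/ 8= 5.62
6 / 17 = 0.35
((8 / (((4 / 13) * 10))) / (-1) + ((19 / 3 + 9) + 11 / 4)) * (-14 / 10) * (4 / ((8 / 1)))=-6503 / 600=-10.84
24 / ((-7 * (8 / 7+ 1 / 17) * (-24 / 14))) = 238 / 143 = 1.66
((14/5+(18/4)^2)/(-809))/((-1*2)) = 461/32360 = 0.01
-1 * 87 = -87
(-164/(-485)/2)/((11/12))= 984/5335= 0.18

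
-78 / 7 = -11.14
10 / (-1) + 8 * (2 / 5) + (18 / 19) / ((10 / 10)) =-556 / 95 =-5.85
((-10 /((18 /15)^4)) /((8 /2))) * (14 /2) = -21875 /2592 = -8.44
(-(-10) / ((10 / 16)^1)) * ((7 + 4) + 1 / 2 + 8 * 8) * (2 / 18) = 1208 / 9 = 134.22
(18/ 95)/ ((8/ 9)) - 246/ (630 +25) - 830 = -8265097/ 9956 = -830.16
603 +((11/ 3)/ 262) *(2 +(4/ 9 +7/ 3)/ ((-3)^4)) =345531695/ 572994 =603.03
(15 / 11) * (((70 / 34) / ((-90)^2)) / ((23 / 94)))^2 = 108241 / 73557164340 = 0.00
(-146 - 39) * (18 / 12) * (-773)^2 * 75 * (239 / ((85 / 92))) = -54688871601450 / 17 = -3216992447144.12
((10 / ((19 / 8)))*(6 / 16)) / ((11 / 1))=30 / 209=0.14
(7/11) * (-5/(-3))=35/33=1.06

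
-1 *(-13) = 13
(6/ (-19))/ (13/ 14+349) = -28/ 31027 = -0.00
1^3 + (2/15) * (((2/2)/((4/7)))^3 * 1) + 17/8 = 1843/480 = 3.84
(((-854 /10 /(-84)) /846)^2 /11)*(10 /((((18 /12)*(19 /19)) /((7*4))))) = 26047 /1062838260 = 0.00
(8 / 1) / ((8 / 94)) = 94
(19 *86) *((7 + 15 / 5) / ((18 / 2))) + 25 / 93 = 506615 / 279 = 1815.82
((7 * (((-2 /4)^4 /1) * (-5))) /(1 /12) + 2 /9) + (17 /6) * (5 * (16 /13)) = -4021 /468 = -8.59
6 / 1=6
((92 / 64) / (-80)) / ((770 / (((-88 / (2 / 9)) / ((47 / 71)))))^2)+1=856536617 / 865928000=0.99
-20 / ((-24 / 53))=265 / 6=44.17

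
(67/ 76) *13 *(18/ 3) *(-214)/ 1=-279591/ 19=-14715.32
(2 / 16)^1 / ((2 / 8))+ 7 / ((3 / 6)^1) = 29 / 2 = 14.50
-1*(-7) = 7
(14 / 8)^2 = 49 / 16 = 3.06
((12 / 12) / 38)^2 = 1 / 1444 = 0.00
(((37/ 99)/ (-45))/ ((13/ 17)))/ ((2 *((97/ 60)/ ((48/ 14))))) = -10064/ 873873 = -0.01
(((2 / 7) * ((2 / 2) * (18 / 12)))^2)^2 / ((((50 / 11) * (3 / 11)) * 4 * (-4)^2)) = 0.00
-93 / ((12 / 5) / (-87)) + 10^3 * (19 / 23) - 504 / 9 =381003 / 92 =4141.34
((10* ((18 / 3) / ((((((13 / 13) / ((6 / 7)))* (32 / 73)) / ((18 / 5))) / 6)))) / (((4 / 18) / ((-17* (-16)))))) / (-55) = -21712536 / 385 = -56396.20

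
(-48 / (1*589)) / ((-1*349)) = 48 / 205561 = 0.00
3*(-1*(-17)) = 51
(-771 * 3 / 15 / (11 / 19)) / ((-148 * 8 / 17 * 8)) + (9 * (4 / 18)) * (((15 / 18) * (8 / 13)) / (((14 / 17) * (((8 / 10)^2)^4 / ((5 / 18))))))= 416161679243 / 163839836160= 2.54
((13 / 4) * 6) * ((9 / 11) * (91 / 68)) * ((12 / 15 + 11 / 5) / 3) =31941 / 1496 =21.35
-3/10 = -0.30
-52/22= -26/11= -2.36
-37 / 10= -3.70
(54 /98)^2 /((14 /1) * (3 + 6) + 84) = 243 /168070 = 0.00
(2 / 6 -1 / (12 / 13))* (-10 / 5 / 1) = 3 / 2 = 1.50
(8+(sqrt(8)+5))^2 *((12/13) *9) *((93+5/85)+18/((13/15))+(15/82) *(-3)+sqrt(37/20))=54 *(9061 *sqrt(185)+10264235) *(2 *sqrt(2)+13)^2/588965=238610.70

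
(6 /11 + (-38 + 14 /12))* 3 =-2395 /22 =-108.86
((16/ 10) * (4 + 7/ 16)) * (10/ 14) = 71/ 14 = 5.07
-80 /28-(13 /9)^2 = -2803 /567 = -4.94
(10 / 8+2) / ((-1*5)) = -13 / 20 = -0.65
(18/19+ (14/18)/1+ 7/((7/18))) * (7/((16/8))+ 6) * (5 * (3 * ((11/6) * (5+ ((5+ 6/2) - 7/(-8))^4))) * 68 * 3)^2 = 227361115390084742.68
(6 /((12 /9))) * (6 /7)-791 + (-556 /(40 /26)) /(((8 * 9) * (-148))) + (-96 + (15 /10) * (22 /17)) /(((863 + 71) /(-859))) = -2074436113109 /2960929440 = -700.60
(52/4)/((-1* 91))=-1/7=-0.14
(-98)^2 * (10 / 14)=6860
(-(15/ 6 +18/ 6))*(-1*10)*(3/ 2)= 165/ 2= 82.50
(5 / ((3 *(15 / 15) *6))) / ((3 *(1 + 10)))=5 / 594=0.01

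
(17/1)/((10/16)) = 136/5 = 27.20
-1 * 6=-6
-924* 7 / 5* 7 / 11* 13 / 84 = -637 / 5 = -127.40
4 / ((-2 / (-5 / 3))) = 10 / 3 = 3.33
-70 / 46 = -35 / 23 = -1.52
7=7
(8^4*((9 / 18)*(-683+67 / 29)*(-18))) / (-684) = -20213760 / 551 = -36685.59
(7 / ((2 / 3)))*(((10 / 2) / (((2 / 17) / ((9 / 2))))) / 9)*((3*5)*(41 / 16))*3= 3293325 / 128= 25729.10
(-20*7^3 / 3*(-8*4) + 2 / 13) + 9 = 73182.49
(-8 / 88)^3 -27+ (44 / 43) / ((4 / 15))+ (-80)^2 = 364965481 / 57233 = 6376.84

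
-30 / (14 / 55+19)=-1.56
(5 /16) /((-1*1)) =-0.31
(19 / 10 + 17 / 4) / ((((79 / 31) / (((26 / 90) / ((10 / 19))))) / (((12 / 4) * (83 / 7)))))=26056771 / 553000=47.12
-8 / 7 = -1.14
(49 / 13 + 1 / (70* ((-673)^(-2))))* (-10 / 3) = -5891507 / 273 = -21580.61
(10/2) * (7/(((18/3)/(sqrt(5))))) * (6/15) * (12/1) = 28 * sqrt(5) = 62.61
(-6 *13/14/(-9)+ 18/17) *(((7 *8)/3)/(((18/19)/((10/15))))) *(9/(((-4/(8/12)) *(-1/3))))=45524/459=99.18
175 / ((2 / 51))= 8925 / 2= 4462.50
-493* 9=-4437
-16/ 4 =-4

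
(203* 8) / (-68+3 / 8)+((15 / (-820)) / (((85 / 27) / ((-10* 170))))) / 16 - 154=-62957631 / 354896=-177.40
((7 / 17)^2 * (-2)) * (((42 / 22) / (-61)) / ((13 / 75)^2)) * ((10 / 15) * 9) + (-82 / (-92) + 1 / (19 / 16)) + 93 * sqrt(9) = 8101752854271 / 28642999814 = 282.85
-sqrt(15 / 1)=-sqrt(15)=-3.87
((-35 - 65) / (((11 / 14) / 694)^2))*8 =-75520524800 / 121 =-624136568.60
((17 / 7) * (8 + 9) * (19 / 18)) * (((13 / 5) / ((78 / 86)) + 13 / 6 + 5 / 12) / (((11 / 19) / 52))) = 147834193 / 6930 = 21332.50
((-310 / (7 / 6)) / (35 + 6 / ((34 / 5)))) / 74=-1581 / 15799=-0.10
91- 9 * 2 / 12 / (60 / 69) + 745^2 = 22204571 / 40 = 555114.28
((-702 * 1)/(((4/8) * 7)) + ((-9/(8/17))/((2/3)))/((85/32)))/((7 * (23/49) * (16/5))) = -3699/184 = -20.10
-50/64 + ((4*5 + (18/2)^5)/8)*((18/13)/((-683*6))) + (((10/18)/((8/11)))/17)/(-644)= -5732239661/1749731256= -3.28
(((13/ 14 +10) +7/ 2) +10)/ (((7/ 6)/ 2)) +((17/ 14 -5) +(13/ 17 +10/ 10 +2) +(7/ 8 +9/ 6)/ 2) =573691/ 13328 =43.04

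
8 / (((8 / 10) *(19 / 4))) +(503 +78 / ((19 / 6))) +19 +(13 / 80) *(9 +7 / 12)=2007473 / 3648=550.29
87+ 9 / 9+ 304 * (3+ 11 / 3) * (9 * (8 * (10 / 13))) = 1460344 / 13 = 112334.15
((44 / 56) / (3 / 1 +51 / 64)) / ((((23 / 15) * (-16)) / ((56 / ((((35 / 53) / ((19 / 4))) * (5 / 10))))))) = -88616 / 13041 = -6.80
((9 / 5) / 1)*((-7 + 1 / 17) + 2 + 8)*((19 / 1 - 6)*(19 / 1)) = 115596 / 85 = 1359.95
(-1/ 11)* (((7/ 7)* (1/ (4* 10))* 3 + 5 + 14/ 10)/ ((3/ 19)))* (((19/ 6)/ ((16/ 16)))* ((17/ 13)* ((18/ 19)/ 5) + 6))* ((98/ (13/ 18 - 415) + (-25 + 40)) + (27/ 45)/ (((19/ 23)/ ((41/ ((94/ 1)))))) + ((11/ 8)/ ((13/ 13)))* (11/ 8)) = -6022548735726257/ 4811375712000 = -1251.73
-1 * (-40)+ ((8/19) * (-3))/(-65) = 40.02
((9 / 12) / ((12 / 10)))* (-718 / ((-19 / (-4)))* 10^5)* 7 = -1256500000 / 19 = -66131578.95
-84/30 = -14/5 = -2.80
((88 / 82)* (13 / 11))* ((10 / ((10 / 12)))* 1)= 624 / 41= 15.22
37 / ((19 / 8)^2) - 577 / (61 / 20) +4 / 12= -12042455 / 66063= -182.29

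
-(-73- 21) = 94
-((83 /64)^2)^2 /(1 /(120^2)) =-10678122225 /262144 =-40733.80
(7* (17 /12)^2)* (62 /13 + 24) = 378301 /936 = 404.17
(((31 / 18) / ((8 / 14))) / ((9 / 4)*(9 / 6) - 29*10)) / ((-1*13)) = 0.00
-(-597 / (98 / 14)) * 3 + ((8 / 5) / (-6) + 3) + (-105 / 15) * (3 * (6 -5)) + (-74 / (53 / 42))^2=1084340843 / 294945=3676.42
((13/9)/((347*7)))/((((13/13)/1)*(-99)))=-13/2164239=-0.00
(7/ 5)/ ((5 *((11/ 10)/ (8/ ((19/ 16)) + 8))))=784/ 209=3.75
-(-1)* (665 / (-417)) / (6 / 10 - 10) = 3325 / 19599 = 0.17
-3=-3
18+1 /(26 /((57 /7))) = 3333 /182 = 18.31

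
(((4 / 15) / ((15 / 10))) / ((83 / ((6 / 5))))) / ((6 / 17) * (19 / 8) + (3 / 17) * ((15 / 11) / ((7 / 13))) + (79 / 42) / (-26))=544544 / 256945175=0.00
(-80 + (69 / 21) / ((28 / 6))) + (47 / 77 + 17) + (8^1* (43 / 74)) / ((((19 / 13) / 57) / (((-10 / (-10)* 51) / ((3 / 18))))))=2210294155 / 39886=55415.29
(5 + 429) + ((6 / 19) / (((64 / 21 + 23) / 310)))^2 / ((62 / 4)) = 46976702066 / 108014449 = 434.91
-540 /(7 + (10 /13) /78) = -136890 /1777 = -77.03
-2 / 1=-2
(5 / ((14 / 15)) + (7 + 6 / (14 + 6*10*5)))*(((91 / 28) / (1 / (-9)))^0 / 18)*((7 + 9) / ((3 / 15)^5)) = 340037500 / 9891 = 34378.48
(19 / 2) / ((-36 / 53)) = -1007 / 72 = -13.99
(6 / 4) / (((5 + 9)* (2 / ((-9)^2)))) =243 / 56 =4.34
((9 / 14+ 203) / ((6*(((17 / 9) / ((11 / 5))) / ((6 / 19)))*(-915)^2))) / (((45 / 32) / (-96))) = -16056832 / 15774714375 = -0.00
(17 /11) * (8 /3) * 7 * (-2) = -1904 /33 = -57.70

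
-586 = -586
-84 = -84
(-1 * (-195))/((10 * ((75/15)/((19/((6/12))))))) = 741/5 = 148.20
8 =8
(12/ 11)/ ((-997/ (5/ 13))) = -60/ 142571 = -0.00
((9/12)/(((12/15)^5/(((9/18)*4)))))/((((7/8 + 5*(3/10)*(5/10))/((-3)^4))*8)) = 759375/26624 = 28.52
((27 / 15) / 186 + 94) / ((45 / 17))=35.51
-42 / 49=-6 / 7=-0.86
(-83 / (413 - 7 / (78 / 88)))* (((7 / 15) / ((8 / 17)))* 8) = -18343 / 11285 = -1.63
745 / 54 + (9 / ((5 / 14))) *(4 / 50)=106733 / 6750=15.81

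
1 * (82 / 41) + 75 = 77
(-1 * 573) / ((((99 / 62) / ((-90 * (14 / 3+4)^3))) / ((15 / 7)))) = 10406749600 / 231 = 45050864.07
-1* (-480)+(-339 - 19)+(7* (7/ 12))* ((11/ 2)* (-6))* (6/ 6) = -51/ 4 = -12.75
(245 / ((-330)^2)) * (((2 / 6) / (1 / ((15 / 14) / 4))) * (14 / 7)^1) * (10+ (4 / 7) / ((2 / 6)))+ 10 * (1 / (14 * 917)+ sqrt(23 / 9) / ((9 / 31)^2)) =306739 / 55922328+ 9610 * sqrt(23) / 243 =189.67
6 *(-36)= -216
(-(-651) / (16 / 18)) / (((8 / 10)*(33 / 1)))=9765 / 352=27.74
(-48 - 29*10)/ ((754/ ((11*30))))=-4290/ 29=-147.93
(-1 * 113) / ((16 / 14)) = -791 / 8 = -98.88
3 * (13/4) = 39/4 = 9.75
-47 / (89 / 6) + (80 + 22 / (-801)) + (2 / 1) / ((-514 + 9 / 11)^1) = 347262778 / 4521645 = 76.80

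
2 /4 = 1 /2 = 0.50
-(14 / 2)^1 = -7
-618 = -618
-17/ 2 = -8.50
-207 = -207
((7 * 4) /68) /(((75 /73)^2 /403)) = 15033109 /95625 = 157.21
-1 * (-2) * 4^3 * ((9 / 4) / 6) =48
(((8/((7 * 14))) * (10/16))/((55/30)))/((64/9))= 135/34496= 0.00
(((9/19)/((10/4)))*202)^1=3636/95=38.27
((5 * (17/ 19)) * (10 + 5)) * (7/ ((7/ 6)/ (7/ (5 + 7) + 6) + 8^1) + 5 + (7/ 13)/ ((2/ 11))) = 591.71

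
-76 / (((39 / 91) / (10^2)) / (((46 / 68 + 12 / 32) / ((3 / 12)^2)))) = -15215200 / 51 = -298337.25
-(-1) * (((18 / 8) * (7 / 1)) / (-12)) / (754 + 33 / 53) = -0.00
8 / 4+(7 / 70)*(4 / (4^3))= 321 / 160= 2.01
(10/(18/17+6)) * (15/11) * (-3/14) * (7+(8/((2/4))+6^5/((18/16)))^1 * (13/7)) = -22978815/4312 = -5329.04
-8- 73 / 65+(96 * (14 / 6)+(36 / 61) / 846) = 40043519 / 186355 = 214.88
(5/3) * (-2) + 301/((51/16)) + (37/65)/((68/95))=243701/2652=91.89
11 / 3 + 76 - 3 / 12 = 953 / 12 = 79.42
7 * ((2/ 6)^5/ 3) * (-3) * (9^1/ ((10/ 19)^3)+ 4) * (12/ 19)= -460117/ 384750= -1.20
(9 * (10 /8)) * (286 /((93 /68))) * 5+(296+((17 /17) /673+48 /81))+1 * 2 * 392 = 7234754875 /563301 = 12843.50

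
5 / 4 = 1.25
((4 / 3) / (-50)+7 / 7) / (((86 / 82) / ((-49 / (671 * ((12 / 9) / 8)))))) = -0.41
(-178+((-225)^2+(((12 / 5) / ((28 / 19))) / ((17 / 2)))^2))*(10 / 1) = 35719024342 / 70805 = 504470.37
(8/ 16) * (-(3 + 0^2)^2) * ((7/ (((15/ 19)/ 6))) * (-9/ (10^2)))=10773/ 500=21.55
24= 24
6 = 6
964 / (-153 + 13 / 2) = -1928 / 293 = -6.58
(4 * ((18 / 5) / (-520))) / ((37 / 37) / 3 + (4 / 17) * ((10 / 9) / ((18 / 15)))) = -4131 / 82225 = -0.05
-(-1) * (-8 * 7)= -56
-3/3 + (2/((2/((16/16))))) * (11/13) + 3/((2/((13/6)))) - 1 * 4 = -47/52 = -0.90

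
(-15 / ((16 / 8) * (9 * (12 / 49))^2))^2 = 144120025 / 60466176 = 2.38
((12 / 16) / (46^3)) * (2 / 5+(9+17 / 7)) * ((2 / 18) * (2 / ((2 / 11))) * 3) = 99 / 296240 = 0.00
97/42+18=20.31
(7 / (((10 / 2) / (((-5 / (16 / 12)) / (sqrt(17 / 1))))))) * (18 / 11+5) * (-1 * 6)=4599 * sqrt(17) / 374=50.70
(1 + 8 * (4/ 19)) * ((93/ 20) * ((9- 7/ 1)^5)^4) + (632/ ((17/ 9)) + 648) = 21138519744/ 1615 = 13088866.71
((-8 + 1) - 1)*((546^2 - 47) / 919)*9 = -21460968 / 919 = -23352.52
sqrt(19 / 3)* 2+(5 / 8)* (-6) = -15 / 4+2* sqrt(57) / 3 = 1.28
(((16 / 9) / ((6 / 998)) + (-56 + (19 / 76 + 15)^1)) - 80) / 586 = 0.30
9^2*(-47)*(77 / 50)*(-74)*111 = 1203921873 / 25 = 48156874.92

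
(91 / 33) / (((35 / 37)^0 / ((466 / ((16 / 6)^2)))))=63609 / 352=180.71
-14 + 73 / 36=-431 / 36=-11.97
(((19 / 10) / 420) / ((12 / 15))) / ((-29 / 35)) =-19 / 2784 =-0.01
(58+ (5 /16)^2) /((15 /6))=14873 /640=23.24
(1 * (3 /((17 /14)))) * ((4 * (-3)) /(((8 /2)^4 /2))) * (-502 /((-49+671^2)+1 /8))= 15813 /61226129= 0.00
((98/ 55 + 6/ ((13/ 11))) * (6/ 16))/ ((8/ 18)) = 16551/ 2860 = 5.79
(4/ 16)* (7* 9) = 63/ 4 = 15.75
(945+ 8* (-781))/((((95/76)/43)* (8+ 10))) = -456058/45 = -10134.62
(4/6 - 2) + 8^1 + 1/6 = 6.83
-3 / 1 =-3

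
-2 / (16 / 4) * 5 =-5 / 2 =-2.50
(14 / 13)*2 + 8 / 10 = 192 / 65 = 2.95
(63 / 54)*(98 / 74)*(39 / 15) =4459 / 1110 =4.02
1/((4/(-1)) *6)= -1/24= -0.04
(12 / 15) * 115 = 92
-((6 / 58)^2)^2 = -81 / 707281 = -0.00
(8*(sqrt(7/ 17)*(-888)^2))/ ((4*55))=1577088*sqrt(119)/ 935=18400.00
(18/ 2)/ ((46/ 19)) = 3.72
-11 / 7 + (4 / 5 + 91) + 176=9318 / 35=266.23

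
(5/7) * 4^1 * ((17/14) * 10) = 1700/49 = 34.69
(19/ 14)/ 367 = 19/ 5138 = 0.00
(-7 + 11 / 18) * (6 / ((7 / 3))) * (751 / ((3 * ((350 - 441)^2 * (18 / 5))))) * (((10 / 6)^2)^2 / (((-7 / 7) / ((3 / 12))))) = 0.27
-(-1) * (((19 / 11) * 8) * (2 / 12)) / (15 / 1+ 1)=19 / 132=0.14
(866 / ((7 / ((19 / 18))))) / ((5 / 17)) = 139859 / 315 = 444.00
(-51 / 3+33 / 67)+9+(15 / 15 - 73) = -5327 / 67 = -79.51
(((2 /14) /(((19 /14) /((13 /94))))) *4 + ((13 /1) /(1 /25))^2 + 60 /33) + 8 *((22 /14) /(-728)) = 660933770006 /6257251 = 105626.86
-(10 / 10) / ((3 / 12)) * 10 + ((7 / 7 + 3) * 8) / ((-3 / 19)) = -728 / 3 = -242.67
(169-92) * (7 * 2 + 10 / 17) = 19096 / 17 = 1123.29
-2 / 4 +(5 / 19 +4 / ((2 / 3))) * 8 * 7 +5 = 13499 / 38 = 355.24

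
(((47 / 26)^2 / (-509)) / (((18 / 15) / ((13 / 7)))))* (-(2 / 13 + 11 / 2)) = 77315 / 1376336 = 0.06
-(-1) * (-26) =-26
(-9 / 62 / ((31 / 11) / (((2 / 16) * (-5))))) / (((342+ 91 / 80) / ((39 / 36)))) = 10725 / 105521644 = 0.00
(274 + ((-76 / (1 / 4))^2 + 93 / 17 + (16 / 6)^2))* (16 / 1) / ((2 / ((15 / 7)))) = 567339800 / 357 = 1589187.11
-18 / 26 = -9 / 13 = -0.69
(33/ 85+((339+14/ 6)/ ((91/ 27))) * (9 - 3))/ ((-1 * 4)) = -4703163/ 30940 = -152.01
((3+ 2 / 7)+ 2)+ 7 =86 / 7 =12.29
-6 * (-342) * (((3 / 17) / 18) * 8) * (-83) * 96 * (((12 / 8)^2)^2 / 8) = -13795596 / 17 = -811505.65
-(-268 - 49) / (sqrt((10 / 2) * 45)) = 317 / 15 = 21.13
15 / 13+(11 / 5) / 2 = 293 / 130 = 2.25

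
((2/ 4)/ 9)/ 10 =1/ 180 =0.01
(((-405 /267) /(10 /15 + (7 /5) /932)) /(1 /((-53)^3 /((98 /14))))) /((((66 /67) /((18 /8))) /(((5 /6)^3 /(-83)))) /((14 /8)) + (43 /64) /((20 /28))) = -150602901285600000 /108988276830947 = -1381.83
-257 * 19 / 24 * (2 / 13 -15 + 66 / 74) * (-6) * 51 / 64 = -208938687 / 15392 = -13574.50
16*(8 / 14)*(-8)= -512 / 7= -73.14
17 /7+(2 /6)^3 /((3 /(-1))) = 1370 /567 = 2.42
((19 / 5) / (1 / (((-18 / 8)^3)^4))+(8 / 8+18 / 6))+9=5367251712179 / 83886080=63982.63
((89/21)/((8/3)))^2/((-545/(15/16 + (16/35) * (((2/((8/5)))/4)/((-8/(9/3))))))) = -784179/191421440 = -0.00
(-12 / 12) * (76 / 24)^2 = -361 / 36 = -10.03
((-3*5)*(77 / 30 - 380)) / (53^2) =11323 / 5618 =2.02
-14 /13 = -1.08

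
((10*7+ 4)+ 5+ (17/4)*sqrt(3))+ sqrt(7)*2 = 2*sqrt(7)+ 17*sqrt(3)/4+ 79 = 91.65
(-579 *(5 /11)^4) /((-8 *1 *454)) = 361875 /53176112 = 0.01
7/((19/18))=126/19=6.63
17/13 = 1.31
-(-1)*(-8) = -8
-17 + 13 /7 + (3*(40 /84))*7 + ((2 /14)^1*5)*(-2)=-46 /7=-6.57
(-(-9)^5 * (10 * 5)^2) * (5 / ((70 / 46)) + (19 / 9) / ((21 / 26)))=6096262500 / 7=870894642.86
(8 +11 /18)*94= 7285 /9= 809.44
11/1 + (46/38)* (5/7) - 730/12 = -39077/798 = -48.97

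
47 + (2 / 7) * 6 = 341 / 7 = 48.71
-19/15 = -1.27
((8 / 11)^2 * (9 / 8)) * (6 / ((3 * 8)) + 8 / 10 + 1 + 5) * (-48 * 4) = -487296 / 605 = -805.45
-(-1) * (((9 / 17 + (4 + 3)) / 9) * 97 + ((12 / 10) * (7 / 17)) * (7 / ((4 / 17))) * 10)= 34907 / 153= 228.15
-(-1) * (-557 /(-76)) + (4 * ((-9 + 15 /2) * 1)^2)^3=55961 /76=736.33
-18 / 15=-6 / 5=-1.20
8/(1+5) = 4/3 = 1.33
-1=-1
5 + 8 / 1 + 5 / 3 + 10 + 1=77 / 3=25.67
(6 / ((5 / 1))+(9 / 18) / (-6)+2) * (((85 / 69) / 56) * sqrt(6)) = 0.17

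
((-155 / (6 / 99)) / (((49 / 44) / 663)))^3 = -3529858543802255551.84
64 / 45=1.42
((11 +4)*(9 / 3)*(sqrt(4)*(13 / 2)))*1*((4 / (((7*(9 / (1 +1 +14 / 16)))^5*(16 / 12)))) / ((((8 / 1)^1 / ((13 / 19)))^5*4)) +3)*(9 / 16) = 686031361907269653151797115 / 694935219405750496395264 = 987.19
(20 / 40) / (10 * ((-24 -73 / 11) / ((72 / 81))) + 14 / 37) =-814 / 560489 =-0.00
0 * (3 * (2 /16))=0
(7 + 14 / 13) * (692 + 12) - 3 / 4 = 295641 / 52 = 5685.40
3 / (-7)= -3 / 7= -0.43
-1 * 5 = -5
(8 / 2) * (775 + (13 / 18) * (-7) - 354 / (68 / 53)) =302348 / 153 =1976.13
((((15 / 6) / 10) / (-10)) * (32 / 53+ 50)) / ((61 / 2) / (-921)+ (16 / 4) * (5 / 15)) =-1235061 / 1269350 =-0.97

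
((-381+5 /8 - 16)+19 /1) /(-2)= 3019 /16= 188.69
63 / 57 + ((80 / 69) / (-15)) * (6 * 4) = -983 / 1311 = -0.75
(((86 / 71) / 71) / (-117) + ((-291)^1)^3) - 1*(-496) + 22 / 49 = -712145700537455 / 28900053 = -24641674.55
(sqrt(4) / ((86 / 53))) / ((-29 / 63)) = -3339 / 1247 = -2.68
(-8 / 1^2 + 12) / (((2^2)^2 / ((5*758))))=1895 / 2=947.50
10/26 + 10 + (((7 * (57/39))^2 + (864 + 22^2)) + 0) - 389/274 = 67682403/46306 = 1461.63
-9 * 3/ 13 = -27/ 13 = -2.08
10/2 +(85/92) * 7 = 1055/92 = 11.47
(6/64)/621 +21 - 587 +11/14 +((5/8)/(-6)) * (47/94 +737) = -14884987/23184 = -642.04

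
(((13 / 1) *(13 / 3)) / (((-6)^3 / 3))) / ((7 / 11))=-1859 / 1512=-1.23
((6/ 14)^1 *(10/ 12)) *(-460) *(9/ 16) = -92.41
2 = 2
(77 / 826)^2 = 121 / 13924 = 0.01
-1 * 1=-1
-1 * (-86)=86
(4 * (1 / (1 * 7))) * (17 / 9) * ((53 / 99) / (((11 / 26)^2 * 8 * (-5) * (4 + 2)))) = -0.01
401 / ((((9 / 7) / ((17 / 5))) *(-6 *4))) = -47719 / 1080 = -44.18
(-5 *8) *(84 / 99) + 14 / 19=-20818 / 627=-33.20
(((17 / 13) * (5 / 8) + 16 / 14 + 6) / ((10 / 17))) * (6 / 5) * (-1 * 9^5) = -958881.14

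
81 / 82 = 0.99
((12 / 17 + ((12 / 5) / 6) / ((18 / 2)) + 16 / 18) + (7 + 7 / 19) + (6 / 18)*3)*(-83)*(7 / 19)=-28170947 / 92055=-306.02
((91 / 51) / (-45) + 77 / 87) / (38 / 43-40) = -1209719 / 55972755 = -0.02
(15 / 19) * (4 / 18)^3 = 40 / 4617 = 0.01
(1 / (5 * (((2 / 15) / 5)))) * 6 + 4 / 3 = 139 / 3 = 46.33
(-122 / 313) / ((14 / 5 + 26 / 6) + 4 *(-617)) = 1830 / 11553769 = 0.00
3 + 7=10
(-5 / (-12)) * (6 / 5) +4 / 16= 3 / 4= 0.75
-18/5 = -3.60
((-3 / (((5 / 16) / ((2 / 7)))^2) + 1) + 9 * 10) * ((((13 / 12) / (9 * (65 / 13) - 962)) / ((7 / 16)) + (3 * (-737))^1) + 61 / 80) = -369113043524129 / 1887186000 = -195589.12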